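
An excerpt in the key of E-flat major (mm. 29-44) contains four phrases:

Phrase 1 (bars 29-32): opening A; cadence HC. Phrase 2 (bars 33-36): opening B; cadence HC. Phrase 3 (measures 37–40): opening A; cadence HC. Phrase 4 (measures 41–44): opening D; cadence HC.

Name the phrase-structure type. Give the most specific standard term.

Phrase 4 ends with a half cadence, no stronger than phrase 2's half cadence, so the four phrases do not form a double period; nor do phrases 3–4 duplicate 1–2, so it is not a repeated period. With no phrase reaching a conclusive cadence, the passage is a phrase group.

phrase group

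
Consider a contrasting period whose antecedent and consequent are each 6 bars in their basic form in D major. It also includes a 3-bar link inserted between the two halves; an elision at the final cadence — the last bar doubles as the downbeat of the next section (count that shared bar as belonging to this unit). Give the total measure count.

Basic contrasting period: 6 + 6 = 12 bars.
12 (basic form) + 3 (link) = 15.
The elision shares a bar with the next section but does not change this unit's count.

15 measures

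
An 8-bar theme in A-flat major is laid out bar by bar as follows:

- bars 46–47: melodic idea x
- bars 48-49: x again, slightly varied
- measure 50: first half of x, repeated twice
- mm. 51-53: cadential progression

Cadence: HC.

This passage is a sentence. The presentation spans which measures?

measures 46–49

The presentation of a sentence is the basic idea (mm. 46–47) plus its repetition (mm. 48–49); the presentation is therefore measures 46–49.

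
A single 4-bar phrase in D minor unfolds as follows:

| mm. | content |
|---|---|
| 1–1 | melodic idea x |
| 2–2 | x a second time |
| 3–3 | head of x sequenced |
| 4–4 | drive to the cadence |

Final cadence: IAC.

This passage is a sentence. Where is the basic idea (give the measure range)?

The presentation of a sentence is the basic idea (measure 1) plus its repetition (m. 2); the basic idea is therefore m. 1.

measures 1–1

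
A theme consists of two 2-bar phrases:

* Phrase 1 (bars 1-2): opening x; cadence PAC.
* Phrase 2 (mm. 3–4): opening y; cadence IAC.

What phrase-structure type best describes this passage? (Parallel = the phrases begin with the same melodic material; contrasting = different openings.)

The second phrase closes with an imperfect authentic cadence, which is not stronger than the first phrase's perfect authentic cadence; without a weak→strong cadential pair there is no antecedent–consequent relationship, so this is a phrase group rather than a period.

phrase group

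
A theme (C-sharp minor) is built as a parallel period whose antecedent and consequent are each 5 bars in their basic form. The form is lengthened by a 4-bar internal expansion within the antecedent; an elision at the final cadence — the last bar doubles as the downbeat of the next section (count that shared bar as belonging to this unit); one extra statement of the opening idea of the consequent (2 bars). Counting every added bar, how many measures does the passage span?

Basic parallel period: 5 + 5 = 10 bars.
10 (basic form) + 4 (internal expansion) + 2 (extra statement) = 16.
The elision shares a bar with the next section but does not change this unit's count.

16 measures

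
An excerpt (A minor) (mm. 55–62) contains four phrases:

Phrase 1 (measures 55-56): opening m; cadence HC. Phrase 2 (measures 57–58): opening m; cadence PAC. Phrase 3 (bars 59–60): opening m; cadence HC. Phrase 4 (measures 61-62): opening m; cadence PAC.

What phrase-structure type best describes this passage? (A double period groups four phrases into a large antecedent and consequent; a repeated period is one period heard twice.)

The cadence pattern HC–PAC–HC–PAC is weak–strong twice, and phrases 3–4 restate phrases 1–2: a period heard twice, not a double period (which would end weakly at phrase 2).

repeated period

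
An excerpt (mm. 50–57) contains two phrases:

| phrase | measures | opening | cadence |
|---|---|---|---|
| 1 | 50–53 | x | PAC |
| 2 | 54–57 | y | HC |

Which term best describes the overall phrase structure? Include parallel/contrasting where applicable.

The second phrase closes with a half cadence, which is not stronger than the first phrase's perfect authentic cadence; without a weak→strong cadential pair there is no antecedent–consequent relationship, so this is a phrase group rather than a period.

phrase group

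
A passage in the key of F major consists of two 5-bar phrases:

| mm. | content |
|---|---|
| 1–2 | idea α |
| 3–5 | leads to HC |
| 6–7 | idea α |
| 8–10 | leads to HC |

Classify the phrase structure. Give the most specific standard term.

repeated phrase

Both phrases have the same opening (α) and the same cadence (half cadence): the second is a restatement, not a consequent, so this is a repeated phrase rather than a period.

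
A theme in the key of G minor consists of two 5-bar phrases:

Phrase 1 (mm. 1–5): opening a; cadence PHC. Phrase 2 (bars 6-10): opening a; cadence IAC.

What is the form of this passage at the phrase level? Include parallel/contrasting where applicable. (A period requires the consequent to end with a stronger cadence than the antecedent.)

Phrase 1 ends with a Phrygian half cadence (weaker) and phrase 2 with an imperfect authentic cadence (stronger): antecedent + consequent = a period.
The two phrases open with the same material (a / a), so the period is parallel.

parallel period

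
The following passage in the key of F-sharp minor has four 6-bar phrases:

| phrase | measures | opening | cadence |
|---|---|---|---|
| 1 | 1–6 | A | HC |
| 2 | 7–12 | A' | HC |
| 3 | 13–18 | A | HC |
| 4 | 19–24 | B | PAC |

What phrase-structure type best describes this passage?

parallel double period

Four phrases in two halves: the first half (mm. 1–12) ends with a half cadence, the second (mm. 13–24) with a perfect authentic cadence — a large antecedent–consequent pair, i.e. a double period.
Phrase 3 begins with the same material as phrase 1, making it parallel.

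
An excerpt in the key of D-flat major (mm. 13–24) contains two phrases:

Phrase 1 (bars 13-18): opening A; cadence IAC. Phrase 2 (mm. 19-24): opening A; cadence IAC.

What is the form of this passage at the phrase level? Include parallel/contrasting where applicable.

Both phrases have the same opening (A) and the same cadence (imperfect authentic cadence): the second is a restatement, not a consequent, so this is a repeated phrase rather than a period.

repeated phrase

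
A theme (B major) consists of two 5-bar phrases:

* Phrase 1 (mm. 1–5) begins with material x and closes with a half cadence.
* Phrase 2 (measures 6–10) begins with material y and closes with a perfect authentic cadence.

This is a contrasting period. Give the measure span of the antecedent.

measures 1–5

The phrase ending with the weaker cadence (half cadence) is the antecedent; the one ending more conclusively (perfect authentic cadence) is the consequent. The antecedent is measures 1–5.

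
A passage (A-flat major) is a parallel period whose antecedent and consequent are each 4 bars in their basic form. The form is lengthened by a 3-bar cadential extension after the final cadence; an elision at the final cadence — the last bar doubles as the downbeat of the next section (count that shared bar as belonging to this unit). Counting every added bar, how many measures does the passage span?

Basic parallel period: 4 + 4 = 8 bars.
8 (basic form) + 3 (cadential extension) = 11.
The elision shares a bar with the next section but does not change this unit's count.

11 measures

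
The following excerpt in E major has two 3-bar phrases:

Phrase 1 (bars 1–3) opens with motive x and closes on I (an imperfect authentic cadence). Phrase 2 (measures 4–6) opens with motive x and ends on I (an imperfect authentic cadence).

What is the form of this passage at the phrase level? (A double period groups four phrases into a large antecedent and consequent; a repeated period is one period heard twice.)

Both phrases have the same opening (x) and the same cadence (imperfect authentic cadence): the second is a restatement, not a consequent, so this is a repeated phrase rather than a period.

repeated phrase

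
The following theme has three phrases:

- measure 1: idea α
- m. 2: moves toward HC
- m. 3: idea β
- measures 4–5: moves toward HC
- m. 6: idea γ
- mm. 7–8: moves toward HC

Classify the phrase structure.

phrase group

The final phrase closes with a half cadence, which is not stronger than the preceding half cadence; the 3 phrases lack an overall antecedent–consequent design and so form a phrase group.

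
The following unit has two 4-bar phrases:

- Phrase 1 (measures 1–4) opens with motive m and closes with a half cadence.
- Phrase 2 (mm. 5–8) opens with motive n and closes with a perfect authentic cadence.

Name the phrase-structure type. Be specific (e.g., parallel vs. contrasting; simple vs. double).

contrasting period

Phrase 1 ends with a half cadence (weaker) and phrase 2 with a perfect authentic cadence (stronger): antecedent + consequent = a period.
The two phrases open with different material (m / n), so the period is contrasting.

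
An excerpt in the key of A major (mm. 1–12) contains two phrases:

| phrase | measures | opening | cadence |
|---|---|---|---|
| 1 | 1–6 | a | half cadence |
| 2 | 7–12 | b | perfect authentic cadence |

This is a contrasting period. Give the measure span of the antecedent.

The phrase ending with the weaker cadence (half cadence) is the antecedent; the one ending more conclusively (perfect authentic cadence) is the consequent. The antecedent is measures 1–6.

measures 1–6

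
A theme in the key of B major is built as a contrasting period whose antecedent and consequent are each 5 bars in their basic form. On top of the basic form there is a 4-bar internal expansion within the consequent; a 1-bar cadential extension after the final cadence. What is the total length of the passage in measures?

Basic contrasting period: 5 + 5 = 10 bars.
10 (basic form) + 4 (internal expansion) + 1 (cadential extension) = 15.

15 measures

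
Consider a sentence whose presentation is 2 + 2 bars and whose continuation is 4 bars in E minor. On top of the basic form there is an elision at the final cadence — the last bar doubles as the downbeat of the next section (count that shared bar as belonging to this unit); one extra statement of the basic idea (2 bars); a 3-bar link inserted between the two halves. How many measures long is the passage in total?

13 measures

Basic sentence: 2 + 2 + 4 = 8 bars.
8 (basic form) + 2 (extra statement) + 3 (link) = 13.
The elision shares a bar with the next section but does not change this unit's count.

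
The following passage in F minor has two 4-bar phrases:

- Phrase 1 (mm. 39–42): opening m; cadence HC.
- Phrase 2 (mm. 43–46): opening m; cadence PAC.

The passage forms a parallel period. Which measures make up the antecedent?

measures 39–42

The phrase ending with the weaker cadence (half cadence) is the antecedent; the one ending more conclusively (perfect authentic cadence) is the consequent. The antecedent is measures 39–42.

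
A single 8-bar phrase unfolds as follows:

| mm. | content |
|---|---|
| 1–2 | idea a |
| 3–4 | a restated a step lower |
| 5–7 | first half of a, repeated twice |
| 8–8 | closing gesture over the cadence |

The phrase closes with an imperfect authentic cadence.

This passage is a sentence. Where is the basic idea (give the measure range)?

The presentation of a sentence is the basic idea (mm. 1–2) plus its repetition (mm. 3–4); the basic idea is therefore mm. 1–2.

measures 1–2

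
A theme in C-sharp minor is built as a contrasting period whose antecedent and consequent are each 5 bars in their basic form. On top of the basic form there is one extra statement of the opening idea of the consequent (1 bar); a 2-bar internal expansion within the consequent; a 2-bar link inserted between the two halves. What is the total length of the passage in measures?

Basic contrasting period: 5 + 5 = 10 bars.
10 (basic form) + 1 (extra statement) + 2 (internal expansion) + 2 (link) = 15.

15 measures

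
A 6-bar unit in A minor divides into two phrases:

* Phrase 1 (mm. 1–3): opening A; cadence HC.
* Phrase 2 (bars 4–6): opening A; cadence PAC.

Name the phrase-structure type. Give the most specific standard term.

parallel period

Phrase 1 ends with a half cadence (weaker) and phrase 2 with a perfect authentic cadence (stronger): antecedent + consequent = a period.
The two phrases open with the same material (A / A), so the period is parallel.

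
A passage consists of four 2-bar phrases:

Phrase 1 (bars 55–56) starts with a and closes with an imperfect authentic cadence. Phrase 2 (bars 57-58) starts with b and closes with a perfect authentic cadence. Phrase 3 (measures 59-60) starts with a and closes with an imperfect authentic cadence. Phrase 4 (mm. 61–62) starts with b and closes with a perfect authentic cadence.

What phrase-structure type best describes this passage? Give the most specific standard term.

repeated period

The cadence pattern IAC–PAC–IAC–PAC is weak–strong twice, and phrases 3–4 restate phrases 1–2: a period heard twice, not a double period (which would end weakly at phrase 2).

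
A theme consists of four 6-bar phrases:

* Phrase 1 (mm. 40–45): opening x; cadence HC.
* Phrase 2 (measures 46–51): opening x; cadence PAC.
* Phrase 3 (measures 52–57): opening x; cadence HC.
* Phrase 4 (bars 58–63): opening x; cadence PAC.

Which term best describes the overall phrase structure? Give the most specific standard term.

repeated period

The cadence pattern HC–PAC–HC–PAC is weak–strong twice, and phrases 3–4 restate phrases 1–2: a period heard twice, not a double period (which would end weakly at phrase 2).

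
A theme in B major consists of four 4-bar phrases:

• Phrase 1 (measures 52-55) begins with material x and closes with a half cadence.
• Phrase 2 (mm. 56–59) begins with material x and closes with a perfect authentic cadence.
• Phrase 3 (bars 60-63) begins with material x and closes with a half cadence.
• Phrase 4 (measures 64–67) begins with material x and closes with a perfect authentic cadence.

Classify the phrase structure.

repeated period

The cadence pattern HC–PAC–HC–PAC is weak–strong twice, and phrases 3–4 restate phrases 1–2: a period heard twice, not a double period (which would end weakly at phrase 2).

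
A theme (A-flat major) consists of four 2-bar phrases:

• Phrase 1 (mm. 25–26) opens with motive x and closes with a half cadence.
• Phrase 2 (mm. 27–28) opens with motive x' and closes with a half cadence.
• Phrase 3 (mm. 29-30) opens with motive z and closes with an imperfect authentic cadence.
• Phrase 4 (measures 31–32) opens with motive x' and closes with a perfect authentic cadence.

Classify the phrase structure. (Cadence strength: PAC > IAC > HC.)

contrasting double period

Four phrases in two halves: the first half (mm. 25–28) ends with a half cadence, the second (mm. 29–32) with a perfect authentic cadence — a large antecedent–consequent pair, i.e. a double period.
Phrase 3 begins with different material from phrase 1, making it contrasting.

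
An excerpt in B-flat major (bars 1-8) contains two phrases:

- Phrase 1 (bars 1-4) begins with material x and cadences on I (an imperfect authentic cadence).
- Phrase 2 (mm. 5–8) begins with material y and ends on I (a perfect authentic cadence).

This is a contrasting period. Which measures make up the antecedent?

The phrase ending with the weaker cadence (imperfect authentic cadence) is the antecedent; the one ending more conclusively (perfect authentic cadence) is the consequent. The antecedent is measures 1–4.

measures 1–4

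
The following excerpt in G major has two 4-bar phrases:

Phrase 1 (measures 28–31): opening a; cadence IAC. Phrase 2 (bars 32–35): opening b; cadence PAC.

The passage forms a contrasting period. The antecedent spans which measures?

The antecedent is the phrase ending with the weaker cadence (imperfect authentic cadence, phrase 1) and the consequent the one ending more conclusively (perfect authentic cadence, phrase 2); the antecedent is mm. 28-31.

measures 28–31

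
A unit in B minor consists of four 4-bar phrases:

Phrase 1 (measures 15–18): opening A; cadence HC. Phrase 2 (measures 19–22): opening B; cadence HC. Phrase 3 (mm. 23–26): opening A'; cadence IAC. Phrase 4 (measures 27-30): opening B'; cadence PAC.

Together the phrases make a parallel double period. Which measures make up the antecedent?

In a double period the first pair of phrases (ending half cadence) is the large antecedent and the second pair (ending perfect authentic cadence) is the large consequent; the antecedent is measures 15–22.

measures 15–22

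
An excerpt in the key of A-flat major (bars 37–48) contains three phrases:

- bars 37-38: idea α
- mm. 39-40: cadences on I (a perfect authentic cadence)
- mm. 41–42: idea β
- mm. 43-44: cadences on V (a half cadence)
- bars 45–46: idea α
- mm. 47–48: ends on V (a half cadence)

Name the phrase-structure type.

phrase group

The final phrase closes with a half cadence, which is not stronger than the preceding half cadence; the 3 phrases lack an overall antecedent–consequent design and so form a phrase group.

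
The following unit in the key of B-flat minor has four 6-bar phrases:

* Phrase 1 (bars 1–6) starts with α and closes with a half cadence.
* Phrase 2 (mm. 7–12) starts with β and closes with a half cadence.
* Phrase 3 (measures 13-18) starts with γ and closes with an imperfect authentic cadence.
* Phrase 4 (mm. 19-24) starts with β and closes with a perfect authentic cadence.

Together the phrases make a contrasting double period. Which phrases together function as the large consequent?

In a double period the first pair of phrases (ending half cadence) is the large antecedent and the second pair (ending perfect authentic cadence) is the large consequent; the consequent is phrases 3 and 4.

phrases 3 and 4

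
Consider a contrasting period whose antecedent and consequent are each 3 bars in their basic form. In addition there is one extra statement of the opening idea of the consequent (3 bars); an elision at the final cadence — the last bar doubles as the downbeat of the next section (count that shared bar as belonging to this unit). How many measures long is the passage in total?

9 measures

Basic contrasting period: 3 + 3 = 6 bars.
6 (basic form) + 3 (extra statement) = 9.
The elision shares a bar with the next section but does not change this unit's count.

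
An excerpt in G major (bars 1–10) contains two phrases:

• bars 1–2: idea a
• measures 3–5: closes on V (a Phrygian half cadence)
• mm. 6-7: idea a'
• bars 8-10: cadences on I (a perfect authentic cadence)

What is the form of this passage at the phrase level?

parallel period

Phrase 1 ends with a Phrygian half cadence (weaker) and phrase 2 with a perfect authentic cadence (stronger): antecedent + consequent = a period.
The two phrases open with the same material (a / a'), so the period is parallel.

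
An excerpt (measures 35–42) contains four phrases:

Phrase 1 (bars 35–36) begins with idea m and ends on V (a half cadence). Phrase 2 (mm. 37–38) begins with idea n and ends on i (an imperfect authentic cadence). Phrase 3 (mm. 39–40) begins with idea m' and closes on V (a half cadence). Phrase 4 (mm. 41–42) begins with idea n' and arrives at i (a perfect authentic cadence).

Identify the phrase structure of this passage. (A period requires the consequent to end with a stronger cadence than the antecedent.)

parallel double period

Four phrases in two halves: the first half (bars 35–38) ends with an imperfect authentic cadence, the second (measures 39–42) with a perfect authentic cadence — a large antecedent–consequent pair, i.e. a double period.
Phrase 3 begins with the same material as phrase 1, making it parallel.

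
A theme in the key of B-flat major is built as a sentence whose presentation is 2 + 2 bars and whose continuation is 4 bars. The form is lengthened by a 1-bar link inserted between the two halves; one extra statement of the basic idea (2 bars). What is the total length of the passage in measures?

11 measures

Basic sentence: 2 + 2 + 4 = 8 bars.
8 (basic form) + 1 (link) + 2 (extra statement) = 11.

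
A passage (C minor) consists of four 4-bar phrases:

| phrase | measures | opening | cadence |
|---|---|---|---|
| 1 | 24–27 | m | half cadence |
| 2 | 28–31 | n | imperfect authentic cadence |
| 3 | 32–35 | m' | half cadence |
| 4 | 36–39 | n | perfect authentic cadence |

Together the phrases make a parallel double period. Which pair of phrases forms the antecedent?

phrases 1 and 2

In a double period the first pair of phrases (ending imperfect authentic cadence) is the large antecedent and the second pair (ending perfect authentic cadence) is the large consequent; the antecedent is phrases 1 and 2.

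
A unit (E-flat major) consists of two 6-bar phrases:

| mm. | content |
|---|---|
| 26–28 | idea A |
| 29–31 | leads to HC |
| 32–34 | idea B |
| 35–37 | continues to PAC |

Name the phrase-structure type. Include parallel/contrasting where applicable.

contrasting period

Phrase 1 ends with a half cadence (weaker) and phrase 2 with a perfect authentic cadence (stronger): antecedent + consequent = a period.
The two phrases open with different material (A / B), so the period is contrasting.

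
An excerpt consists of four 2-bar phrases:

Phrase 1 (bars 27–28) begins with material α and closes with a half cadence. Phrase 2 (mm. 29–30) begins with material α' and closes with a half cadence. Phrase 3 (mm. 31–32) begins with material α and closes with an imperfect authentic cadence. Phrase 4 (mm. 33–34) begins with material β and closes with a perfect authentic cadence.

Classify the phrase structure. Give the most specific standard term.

Four phrases in two halves: the first half (measures 27-30) ends with a half cadence, the second (mm. 31–34) with a perfect authentic cadence — a large antecedent–consequent pair, i.e. a double period.
Phrase 3 begins with the same material as phrase 1, making it parallel.

parallel double period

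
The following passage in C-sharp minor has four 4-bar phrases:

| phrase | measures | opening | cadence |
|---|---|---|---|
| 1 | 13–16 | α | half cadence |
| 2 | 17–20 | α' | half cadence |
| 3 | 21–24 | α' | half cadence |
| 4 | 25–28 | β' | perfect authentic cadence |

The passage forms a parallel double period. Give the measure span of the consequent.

In a double period the first pair of phrases (ending half cadence) is the large antecedent and the second pair (ending perfect authentic cadence) is the large consequent; the consequent is measures 21–28.

measures 21–28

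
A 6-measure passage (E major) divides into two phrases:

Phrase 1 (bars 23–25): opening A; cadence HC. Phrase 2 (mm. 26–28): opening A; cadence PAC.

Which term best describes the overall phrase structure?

Phrase 1 ends with a half cadence (weaker) and phrase 2 with a perfect authentic cadence (stronger): antecedent + consequent = a period.
The two phrases open with the same material (A / A), so the period is parallel.

parallel period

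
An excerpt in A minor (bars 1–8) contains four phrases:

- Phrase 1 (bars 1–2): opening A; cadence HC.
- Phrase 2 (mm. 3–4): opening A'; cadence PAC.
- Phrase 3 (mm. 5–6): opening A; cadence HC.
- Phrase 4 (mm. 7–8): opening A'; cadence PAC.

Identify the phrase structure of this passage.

repeated period

The cadence pattern HC–PAC–HC–PAC is weak–strong twice, and phrases 3–4 restate phrases 1–2: a period heard twice, not a double period (which would end weakly at phrase 2).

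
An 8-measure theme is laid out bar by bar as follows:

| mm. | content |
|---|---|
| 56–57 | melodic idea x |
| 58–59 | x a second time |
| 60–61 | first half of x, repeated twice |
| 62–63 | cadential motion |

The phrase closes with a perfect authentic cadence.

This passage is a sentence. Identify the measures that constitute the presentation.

measures 56–59

The presentation of a sentence is the basic idea (bars 56–57) plus its repetition (bars 58–59); the presentation is therefore mm. 56–59.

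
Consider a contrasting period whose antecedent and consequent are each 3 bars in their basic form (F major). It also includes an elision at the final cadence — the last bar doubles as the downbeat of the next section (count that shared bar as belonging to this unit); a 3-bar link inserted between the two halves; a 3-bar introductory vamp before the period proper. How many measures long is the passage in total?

12 measures

Basic contrasting period: 3 + 3 = 6 bars.
6 (basic form) + 3 (link) + 3 (introduction) = 12.
The elision shares a bar with the next section but does not change this unit's count.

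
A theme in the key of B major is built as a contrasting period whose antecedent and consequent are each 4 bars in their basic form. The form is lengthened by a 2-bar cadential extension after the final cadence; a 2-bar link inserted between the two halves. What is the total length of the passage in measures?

Basic contrasting period: 4 + 4 = 8 bars.
8 (basic form) + 2 (cadential extension) + 2 (link) = 12.

12 measures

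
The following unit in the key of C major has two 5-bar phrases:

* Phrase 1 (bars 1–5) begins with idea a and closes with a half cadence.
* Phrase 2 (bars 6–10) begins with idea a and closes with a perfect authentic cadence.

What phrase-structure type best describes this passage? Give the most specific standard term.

Phrase 1 ends with a half cadence (weaker) and phrase 2 with a perfect authentic cadence (stronger): antecedent + consequent = a period.
The two phrases open with the same material (a / a), so the period is parallel.

parallel period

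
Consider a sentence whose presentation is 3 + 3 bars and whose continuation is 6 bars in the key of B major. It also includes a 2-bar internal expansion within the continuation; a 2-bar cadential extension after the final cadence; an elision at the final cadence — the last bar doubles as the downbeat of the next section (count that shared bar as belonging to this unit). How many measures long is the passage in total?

16 measures

Basic sentence: 3 + 3 + 6 = 12 bars.
12 (basic form) + 2 (internal expansion) + 2 (cadential extension) = 16.
The elision shares a bar with the next section but does not change this unit's count.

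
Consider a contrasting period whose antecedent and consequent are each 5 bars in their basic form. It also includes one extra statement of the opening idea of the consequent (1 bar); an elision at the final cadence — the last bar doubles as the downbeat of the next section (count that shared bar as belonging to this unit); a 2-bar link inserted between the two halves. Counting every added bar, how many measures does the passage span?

13 measures

Basic contrasting period: 5 + 5 = 10 bars.
10 (basic form) + 1 (extra statement) + 2 (link) = 13.
The elision shares a bar with the next section but does not change this unit's count.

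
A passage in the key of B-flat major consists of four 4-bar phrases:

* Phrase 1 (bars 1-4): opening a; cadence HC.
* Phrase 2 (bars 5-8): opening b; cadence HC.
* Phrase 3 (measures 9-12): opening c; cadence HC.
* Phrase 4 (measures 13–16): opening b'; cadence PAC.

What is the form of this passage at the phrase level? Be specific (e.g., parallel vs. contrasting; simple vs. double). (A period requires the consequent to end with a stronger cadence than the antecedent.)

Four phrases in two halves: the first half (mm. 1–8) ends with a half cadence, the second (mm. 9–16) with a perfect authentic cadence — a large antecedent–consequent pair, i.e. a double period.
Phrase 3 begins with different material from phrase 1, making it contrasting.

contrasting double period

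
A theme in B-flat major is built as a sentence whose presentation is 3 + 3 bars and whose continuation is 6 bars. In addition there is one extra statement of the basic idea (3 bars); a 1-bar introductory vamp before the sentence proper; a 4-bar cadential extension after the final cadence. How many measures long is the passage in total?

20 measures

Basic sentence: 3 + 3 + 6 = 12 bars.
12 (basic form) + 3 (extra statement) + 1 (introduction) + 4 (cadential extension) = 20.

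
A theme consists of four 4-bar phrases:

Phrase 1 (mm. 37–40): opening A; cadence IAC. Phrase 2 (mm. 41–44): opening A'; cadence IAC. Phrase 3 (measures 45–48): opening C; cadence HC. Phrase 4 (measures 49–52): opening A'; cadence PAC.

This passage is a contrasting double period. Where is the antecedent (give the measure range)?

In a double period the four phrases pair into a large antecedent (phrases 1–2, ending imperfect authentic cadence) and a large consequent (phrases 3–4, ending perfect authentic cadence). The antecedent spans mm. 37–44.

measures 37–44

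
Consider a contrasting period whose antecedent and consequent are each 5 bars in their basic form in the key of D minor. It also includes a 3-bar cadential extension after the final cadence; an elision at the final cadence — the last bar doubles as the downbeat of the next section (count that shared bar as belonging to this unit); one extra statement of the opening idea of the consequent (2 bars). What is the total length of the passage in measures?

15 measures

Basic contrasting period: 5 + 5 = 10 bars.
10 (basic form) + 3 (cadential extension) + 2 (extra statement) = 15.
The elision shares a bar with the next section but does not change this unit's count.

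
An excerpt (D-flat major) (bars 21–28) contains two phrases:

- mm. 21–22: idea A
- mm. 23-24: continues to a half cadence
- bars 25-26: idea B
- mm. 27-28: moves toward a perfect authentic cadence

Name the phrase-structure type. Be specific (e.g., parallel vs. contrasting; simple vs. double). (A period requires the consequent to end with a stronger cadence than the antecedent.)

Phrase 1 ends with a half cadence (weaker) and phrase 2 with a perfect authentic cadence (stronger): antecedent + consequent = a period.
The two phrases open with different material (A / B), so the period is contrasting.

contrasting period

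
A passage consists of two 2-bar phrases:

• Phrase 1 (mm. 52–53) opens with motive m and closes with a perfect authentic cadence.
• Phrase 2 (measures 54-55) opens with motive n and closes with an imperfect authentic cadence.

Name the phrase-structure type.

The second phrase closes with an imperfect authentic cadence, which is not stronger than the first phrase's perfect authentic cadence; without a weak→strong cadential pair there is no antecedent–consequent relationship, so this is a phrase group rather than a period.

phrase group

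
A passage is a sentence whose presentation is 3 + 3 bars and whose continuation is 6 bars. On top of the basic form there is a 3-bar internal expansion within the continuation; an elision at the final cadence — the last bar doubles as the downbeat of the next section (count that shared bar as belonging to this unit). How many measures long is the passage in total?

15 measures

Basic sentence: 3 + 3 + 6 = 12 bars.
12 (basic form) + 3 (internal expansion) = 15.
The elision shares a bar with the next section but does not change this unit's count.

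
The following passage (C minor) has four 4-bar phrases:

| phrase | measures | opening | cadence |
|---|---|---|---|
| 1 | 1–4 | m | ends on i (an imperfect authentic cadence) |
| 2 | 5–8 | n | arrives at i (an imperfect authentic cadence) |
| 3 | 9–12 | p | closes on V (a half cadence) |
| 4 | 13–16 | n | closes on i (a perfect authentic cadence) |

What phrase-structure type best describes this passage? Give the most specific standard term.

contrasting double period

Four phrases in two halves: the first half (measures 1–8) ends with an imperfect authentic cadence, the second (measures 9–16) with a perfect authentic cadence — a large antecedent–consequent pair, i.e. a double period.
Phrase 3 begins with different material from phrase 1, making it contrasting.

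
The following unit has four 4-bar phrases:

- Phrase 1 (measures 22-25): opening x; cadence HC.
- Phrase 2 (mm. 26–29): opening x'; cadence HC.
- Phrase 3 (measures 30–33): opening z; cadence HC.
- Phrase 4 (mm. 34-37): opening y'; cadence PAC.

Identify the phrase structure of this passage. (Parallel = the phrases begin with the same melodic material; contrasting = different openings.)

Four phrases in two halves: the first half (mm. 22–29) ends with a half cadence, the second (measures 30–37) with a perfect authentic cadence — a large antecedent–consequent pair, i.e. a double period.
Phrase 3 begins with different material from phrase 1, making it contrasting.

contrasting double period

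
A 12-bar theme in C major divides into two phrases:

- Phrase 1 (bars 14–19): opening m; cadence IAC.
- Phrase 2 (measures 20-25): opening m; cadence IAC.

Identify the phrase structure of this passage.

repeated phrase

Both phrases have the same opening (m) and the same cadence (imperfect authentic cadence): the second is a restatement, not a consequent, so this is a repeated phrase rather than a period.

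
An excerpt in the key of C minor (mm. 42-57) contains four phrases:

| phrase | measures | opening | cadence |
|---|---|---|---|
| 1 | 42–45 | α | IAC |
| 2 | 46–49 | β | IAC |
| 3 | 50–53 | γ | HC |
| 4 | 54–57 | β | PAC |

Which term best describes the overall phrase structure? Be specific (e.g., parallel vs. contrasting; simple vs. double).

Four phrases in two halves: the first half (mm. 42–49) ends with an imperfect authentic cadence, the second (mm. 50–57) with a perfect authentic cadence — a large antecedent–consequent pair, i.e. a double period.
Phrase 3 begins with different material from phrase 1, making it contrasting.

contrasting double period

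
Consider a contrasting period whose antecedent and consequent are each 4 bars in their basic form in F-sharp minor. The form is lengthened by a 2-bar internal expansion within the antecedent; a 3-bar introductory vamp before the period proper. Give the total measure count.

13 measures

Basic contrasting period: 4 + 4 = 8 bars.
8 (basic form) + 2 (internal expansion) + 3 (introduction) = 13.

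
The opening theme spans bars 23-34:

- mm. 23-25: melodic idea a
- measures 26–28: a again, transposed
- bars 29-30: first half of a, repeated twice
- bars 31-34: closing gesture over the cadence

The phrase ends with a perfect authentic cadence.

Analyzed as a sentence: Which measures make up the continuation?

After the presentation (mm. 23–28), the continuation covers the fragmentation through the cadence: measures 29–34.

measures 29–34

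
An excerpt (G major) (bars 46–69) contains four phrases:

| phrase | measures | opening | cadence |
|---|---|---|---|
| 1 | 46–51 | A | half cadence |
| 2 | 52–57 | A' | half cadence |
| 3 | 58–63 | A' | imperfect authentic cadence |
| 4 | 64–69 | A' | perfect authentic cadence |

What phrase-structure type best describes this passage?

Four phrases in two halves: the first half (mm. 46-57) ends with a half cadence, the second (mm. 58-69) with a perfect authentic cadence — a large antecedent–consequent pair, i.e. a double period.
Phrase 3 begins with the same material as phrase 1, making it parallel.

parallel double period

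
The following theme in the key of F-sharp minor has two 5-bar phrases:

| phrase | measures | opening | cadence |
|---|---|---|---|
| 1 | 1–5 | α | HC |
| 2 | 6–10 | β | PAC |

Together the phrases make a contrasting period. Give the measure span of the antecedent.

The phrase ending with the weaker cadence (half cadence) is the antecedent; the one ending more conclusively (perfect authentic cadence) is the consequent. The antecedent is measures 1–5.

measures 1–5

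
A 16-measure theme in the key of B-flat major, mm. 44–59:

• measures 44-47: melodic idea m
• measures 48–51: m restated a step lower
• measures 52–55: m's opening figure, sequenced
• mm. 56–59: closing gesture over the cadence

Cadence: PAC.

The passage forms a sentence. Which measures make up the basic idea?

The presentation of a sentence is the basic idea (mm. 44–47) plus its repetition (measures 48–51); the basic idea is therefore bars 44-47.

measures 44–47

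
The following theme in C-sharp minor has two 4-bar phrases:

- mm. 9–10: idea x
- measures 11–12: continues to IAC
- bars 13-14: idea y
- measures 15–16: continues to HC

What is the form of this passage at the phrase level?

The second phrase closes with a half cadence, which is not stronger than the first phrase's imperfect authentic cadence; without a weak→strong cadential pair there is no antecedent–consequent relationship, so this is a phrase group rather than a period.

phrase group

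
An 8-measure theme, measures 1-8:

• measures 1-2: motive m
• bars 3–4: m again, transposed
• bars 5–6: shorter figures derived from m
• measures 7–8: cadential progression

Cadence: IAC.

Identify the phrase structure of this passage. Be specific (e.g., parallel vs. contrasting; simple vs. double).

Basic idea (mm. 1–2) + its repetition (mm. 3–4) form the presentation; fragmentation and cadence (mm. 5–8) form the continuation — the 8-bar whole is a sentence.

sentence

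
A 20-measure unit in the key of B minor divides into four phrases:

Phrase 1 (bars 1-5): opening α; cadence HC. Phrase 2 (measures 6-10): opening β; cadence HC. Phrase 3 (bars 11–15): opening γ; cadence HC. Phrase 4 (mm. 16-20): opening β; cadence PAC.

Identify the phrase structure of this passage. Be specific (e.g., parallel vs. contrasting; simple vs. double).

Four phrases in two halves: the first half (measures 1–10) ends with a half cadence, the second (mm. 11–20) with a perfect authentic cadence — a large antecedent–consequent pair, i.e. a double period.
Phrase 3 begins with different material from phrase 1, making it contrasting.

contrasting double period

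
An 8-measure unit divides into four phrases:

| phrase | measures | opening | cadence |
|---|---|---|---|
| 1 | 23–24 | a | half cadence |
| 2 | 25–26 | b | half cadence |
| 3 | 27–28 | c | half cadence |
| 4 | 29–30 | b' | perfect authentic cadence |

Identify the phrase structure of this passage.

contrasting double period

Four phrases in two halves: the first half (mm. 23-26) ends with a half cadence, the second (mm. 27-30) with a perfect authentic cadence — a large antecedent–consequent pair, i.e. a double period.
Phrase 3 begins with different material from phrase 1, making it contrasting.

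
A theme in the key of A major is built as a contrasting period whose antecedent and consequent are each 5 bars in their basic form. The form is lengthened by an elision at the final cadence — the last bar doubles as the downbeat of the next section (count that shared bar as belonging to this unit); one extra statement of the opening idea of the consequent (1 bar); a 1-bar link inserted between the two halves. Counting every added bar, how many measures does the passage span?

12 measures

Basic contrasting period: 5 + 5 = 10 bars.
10 (basic form) + 1 (extra statement) + 1 (link) = 12.
The elision shares a bar with the next section but does not change this unit's count.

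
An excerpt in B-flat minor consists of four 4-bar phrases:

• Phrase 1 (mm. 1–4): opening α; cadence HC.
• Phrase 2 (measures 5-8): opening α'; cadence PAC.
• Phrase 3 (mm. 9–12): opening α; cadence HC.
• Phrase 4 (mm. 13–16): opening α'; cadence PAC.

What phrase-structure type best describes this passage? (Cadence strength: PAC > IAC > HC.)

repeated period

The cadence pattern HC–PAC–HC–PAC is weak–strong twice, and phrases 3–4 restate phrases 1–2: a period heard twice, not a double period (which would end weakly at phrase 2).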